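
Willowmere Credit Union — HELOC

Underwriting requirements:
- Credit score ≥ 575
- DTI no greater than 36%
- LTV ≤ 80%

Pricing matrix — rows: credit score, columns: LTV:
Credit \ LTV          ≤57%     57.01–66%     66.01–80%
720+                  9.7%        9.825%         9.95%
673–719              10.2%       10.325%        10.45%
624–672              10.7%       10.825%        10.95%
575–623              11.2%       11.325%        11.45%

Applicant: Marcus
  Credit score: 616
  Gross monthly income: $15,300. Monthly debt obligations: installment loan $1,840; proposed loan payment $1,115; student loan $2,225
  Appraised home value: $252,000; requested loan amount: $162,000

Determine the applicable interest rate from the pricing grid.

Credit score 616 ≥ 575; Total monthly debts = (1,840 + 1,115 + 2,225) = 5,180. DTI = 5,180/15,300 = 33.9% ≤ 36%
Loan-to-value = 162,000/252,000 = 64.3% — pass (80% max)
Score 616 is in the 575–623 band; LTV 64.3% is in the 57.01–66% band → 11.325%.

11.325%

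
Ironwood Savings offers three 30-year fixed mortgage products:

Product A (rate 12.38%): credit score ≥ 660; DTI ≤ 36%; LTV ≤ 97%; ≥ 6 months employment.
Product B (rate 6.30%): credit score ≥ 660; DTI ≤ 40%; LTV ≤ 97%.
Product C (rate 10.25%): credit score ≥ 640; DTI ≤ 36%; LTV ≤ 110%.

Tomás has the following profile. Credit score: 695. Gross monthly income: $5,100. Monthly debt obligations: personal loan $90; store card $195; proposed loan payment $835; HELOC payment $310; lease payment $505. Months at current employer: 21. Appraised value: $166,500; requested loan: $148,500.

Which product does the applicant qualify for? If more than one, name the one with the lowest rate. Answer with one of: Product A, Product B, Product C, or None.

Total debts = (90 + 195 + 835 + 310 + 505) = 1,935; DTI = 1,935/5,100 = 37.9%.
LTV = 148,500/166,500 = 89.2%.
Product A: score 695 ≥ 660; DTI 37.9% > 36%; LTV 89.2% ≤ 97%; employment 21 ≥ 6 mo → does not qualify.
Product B: score 695 ≥ 660; DTI 37.9% ≤ 40%; LTV 89.2% ≤ 97% → qualifies.
Product C: score 695 ≥ 640; DTI 37.9% > 36%; LTV 89.2% ≤ 110% → does not qualify.

Product B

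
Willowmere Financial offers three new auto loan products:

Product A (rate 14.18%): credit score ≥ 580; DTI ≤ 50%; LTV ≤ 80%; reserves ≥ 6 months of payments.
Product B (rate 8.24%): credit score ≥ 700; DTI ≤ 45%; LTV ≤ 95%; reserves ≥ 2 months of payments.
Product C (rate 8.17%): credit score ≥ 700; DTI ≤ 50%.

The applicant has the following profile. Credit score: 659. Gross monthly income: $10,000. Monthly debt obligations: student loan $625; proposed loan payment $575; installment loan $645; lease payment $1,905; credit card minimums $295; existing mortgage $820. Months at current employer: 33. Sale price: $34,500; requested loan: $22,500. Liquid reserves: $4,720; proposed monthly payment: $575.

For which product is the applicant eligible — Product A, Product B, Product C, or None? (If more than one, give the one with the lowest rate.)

Product A

Total debts = (625 + 575 + 645 + 1,905 + 295 + 820) = 4,865; DTI = 4,865/10,000 = 48.6%.
LTV = 22,500/34,500 = 65.2%.
Reserves = 4,720/575 = 8.2 months.
Product A: score 659 ≥ 580; DTI 48.6% ≤ 50%; LTV 65.2% ≤ 80%; reserves 8.2 ≥ 6 mo → qualifies.
Product B: score 659 < 700; DTI 48.6% > 45%; LTV 65.2% ≤ 95%; reserves 8.2 ≥ 2 mo → does not qualify.
Product C: score 659 < 700; DTI 48.6% ≤ 50% → does not qualify.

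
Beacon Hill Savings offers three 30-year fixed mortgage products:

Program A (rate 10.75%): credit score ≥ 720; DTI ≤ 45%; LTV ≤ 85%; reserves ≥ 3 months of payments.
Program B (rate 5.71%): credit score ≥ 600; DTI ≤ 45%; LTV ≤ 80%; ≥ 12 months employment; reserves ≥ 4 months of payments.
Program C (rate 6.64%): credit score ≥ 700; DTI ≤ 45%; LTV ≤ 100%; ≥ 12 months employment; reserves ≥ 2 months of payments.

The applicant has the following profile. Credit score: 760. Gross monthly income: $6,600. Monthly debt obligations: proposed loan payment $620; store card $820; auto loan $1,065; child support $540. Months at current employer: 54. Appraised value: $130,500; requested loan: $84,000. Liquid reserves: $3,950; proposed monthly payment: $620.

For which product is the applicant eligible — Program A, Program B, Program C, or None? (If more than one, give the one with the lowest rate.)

None

Total debts = (620 + 820 + 1,065 + 540) = 3,045; DTI = 3,045/6,600 = 46.1%.
LTV = 84,000/130,500 = 64.4%.
Reserves = 3,950/620 = 6.4 months.
Program A: score 760 ≥ 720; DTI 46.1% > 45%; LTV 64.4% ≤ 85%; reserves 6.4 ≥ 3 mo → does not qualify.
Program B: score 760 ≥ 600; DTI 46.1% > 45%; LTV 64.4% ≤ 80%; employment 54 ≥ 12 mo; reserves 6.4 ≥ 4 mo → does not qualify.
Program C: score 760 ≥ 700; DTI 46.1% > 45%; LTV 64.4% ≤ 100%; employment 54 ≥ 12 mo; reserves 6.4 ≥ 2 mo → does not qualify.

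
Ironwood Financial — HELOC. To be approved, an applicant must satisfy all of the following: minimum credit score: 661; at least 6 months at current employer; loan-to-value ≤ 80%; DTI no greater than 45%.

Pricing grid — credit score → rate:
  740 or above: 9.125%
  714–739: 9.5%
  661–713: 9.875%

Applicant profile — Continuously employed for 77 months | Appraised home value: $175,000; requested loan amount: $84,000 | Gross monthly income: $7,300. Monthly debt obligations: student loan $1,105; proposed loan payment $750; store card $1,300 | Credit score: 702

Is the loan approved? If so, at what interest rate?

Credit score 702 ≥ 661 (meets minimum)
LTV: 84,000 ÷ 175,000 = 48%, within 80% cap
Employment 77 ≥ 6 months
Total monthly debts = (1,105 + 750 + 1,300) = 3,155. DTI: 3,155 ÷ 7,300 = 43.2%, within the 45% cap
All requirements met. Score 702 falls in the 661–713 tier → 9.875%.

Approved at 9.875%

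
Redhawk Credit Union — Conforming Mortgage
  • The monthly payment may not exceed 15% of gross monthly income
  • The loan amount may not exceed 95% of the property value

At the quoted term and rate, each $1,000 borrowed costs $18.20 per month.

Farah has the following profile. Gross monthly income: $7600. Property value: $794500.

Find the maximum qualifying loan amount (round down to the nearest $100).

Payment cap: 15% × $7,600 = $1,140/month.
At $18.20 per $1,000, that supports 1,140/18.20 × 1,000 ≈ $62,637 → $62,600.
LTV cap: 95% × $794,500 = $754,775 → $754,700.
Binding constraint: payment-to-income.

$62,600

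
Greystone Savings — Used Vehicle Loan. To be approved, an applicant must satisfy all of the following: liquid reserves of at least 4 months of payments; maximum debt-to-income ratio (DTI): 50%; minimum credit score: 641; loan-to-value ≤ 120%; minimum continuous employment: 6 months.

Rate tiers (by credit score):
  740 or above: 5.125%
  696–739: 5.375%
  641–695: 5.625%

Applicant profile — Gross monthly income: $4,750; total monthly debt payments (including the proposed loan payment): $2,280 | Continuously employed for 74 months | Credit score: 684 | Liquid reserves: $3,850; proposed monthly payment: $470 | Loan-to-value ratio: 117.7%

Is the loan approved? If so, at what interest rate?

Credit score 684 ≥ 641 (meets minimum)
Employment 74 ≥ 6 months
DTI: 2,280 ÷ 4,750 = 48%, within the 50% cap
LTV 117.7% — within 120%
Liquid reserves cover 3,850/470 = 8.2 months — ≥ 4 required
All requirements met. Score 684 falls in the 641–695 tier → 5.625%.

Approved at 5.625%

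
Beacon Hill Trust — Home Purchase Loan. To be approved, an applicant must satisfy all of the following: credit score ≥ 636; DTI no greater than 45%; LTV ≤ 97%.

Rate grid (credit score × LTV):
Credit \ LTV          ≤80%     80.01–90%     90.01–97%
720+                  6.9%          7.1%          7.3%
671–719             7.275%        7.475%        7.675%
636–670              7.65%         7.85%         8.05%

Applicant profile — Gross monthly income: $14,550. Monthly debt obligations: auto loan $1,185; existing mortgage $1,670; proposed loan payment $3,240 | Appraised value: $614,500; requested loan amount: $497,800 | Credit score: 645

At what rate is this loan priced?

7.85%

Credit score 645 ≥ 636; Total monthly debts = (1,185 + 1,670 + 3,240) = 6,095. DTI = 6,095/14,550 = 41.9% ≤ 45%
LTV: 497,800 ÷ 614,500 = 81%, within 97% cap
Credit 645 → row 636–670; LTV 81% → column 80.01–90%. Grid cell → 7.85%.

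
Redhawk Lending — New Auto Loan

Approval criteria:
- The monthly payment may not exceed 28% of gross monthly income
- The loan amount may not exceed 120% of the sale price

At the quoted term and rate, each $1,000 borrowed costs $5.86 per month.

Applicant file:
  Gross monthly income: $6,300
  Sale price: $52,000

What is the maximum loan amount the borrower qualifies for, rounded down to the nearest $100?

$62,400

Payment cap: 28% × $6,300 = $1,764/month.
At $5.86 per $1,000, that supports 1,764/5.86 × 1,000 ≈ $301,023 → $301,000.
LTV cap: 120% × $52,000 = $62,400 → $62,400.
Binding constraint: loan-to-value.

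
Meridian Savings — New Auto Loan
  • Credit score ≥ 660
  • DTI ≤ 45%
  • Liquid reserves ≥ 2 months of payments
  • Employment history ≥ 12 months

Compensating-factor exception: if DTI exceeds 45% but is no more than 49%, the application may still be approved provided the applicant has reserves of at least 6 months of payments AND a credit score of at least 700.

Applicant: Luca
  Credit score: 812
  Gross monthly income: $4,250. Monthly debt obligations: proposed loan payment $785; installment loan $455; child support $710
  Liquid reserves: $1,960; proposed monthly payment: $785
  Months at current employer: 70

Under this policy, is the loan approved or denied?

Credit score 812 ≥ 660 (meets base)
Total debts = (785 + 455 + 710) = 1,950. DTI: 1,950 ÷ 4,250 = 45.9%, over the 45% base limit.
Reserves: 1,960 ÷ 785 = 2.5 months (meets 2-month minimum)
Employment 70 ≥ 12 months
45.9% falls in the override range (45%–49%), so the compensating-factor test applies.
Reserves 2.5 < 6 months; credit score 812 ≥ 700.
Override conditions not both satisfied; exception does not apply.

Denied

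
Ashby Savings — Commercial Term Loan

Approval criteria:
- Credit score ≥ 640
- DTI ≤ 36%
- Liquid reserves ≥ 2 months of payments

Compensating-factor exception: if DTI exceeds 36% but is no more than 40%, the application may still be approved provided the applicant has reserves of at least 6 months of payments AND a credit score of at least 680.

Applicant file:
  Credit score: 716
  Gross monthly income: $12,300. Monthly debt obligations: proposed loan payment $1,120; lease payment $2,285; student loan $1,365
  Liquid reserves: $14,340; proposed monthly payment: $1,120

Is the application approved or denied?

Credit score 716 ≥ 640 (meets base)
Total debts = (1,120 + 2,285 + 1,365) = 4,770. DTI: 4,770 ÷ 12,300 = 38.8%, over the 36% base limit.
Reserves = 14,340/1,120 = 12.8 months ≥ 2
DTI 38.8% is within the 36%–40% exception band; checking compensating factors.
Reserves 12.8 ≥ 6 months; credit score 716 ≥ 680.
Both compensating conditions met → exception applies.

Approved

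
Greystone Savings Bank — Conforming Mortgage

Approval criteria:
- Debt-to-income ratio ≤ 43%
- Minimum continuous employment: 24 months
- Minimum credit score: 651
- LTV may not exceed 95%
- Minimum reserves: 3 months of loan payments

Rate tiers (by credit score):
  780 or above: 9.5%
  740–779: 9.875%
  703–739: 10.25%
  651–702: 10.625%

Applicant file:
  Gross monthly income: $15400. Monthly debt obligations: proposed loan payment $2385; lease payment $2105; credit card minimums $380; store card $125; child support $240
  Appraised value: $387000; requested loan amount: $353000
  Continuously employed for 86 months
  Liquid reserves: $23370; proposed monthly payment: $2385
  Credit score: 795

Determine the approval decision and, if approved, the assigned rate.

Approved at 9.5%

Credit score 795 ≥ 651 (meets minimum)
Employment 86 ≥ 24 months
Loan-to-value = 353,000/387,000 = 91.2% — pass (95% max)
Total monthly debts = (2,385 + 2,105 + 380 + 125 + 240) = 5,235. DTI: 5,235 ÷ 15,400 = 34%, within the 43% cap
Reserves: 23,370 ÷ 2,385 = 9.8 months (meets 3-month minimum)
All requirements met. Score 795 falls in the 780 or above tier → 9.5%.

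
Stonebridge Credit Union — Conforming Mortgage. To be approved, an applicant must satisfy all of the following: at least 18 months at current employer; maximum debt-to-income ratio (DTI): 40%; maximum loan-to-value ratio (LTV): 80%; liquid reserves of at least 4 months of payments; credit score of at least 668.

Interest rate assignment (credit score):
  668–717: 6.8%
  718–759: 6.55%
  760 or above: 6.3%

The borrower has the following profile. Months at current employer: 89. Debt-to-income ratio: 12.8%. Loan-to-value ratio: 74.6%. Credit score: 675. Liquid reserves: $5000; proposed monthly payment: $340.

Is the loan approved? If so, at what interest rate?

Approved at 6.8%

Credit score 675 ≥ 668 (meets minimum)
DTI 12.8% is within the 40% limit
LTV 74.6% — within 80%
Reserves: 5,000 ÷ 340 = 14.7 months (meets 4-month minimum)
Employment 89 ≥ 18 months
All requirements met. Score 675 falls in the 668–717 tier → 6.8%.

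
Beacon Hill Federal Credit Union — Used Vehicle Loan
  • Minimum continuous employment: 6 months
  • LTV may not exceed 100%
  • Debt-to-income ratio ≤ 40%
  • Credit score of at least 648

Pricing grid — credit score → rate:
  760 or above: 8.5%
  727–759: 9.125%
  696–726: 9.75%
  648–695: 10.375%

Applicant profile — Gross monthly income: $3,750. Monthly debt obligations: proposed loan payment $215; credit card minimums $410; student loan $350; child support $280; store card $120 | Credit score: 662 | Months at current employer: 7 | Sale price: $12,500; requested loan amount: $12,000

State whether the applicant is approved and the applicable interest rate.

Credit score 662 ≥ 648 (meets minimum)
Total monthly debts = (215 + 410 + 350 + 280 + 120) = 1,375. Debt-to-income = 1,375/3,750 = 36.7% — meets 40% limit
Employment 7 ≥ 6 months
Loan-to-value = 12,000/12,500 = 96% — pass (100% max)
All requirements met. Score 662 falls in the 648–695 tier → 10.375%.

Approved at 10.375%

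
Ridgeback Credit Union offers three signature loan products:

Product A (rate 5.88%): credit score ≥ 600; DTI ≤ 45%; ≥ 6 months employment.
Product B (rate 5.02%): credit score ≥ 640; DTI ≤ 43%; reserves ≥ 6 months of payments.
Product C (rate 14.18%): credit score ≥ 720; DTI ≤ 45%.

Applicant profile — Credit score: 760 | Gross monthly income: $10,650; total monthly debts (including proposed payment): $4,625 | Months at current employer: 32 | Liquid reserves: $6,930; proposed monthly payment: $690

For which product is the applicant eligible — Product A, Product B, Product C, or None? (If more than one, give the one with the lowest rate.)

Product A

DTI = 4,625/10,650 = 43.4%.
Reserves = 6,930/690 = 10.0 months.
Product A: score 760 ≥ 600; DTI 43.4% ≤ 45%; employment 32 ≥ 6 mo → qualifies.
Product B: score 760 ≥ 640; DTI 43.4% > 43%; reserves 10.0 ≥ 6 mo → does not qualify.
Product C: score 760 ≥ 720; DTI 43.4% ≤ 45% → qualifies.
Qualifying: Product A, Product C. Lowest rate is 5.88% → Product A.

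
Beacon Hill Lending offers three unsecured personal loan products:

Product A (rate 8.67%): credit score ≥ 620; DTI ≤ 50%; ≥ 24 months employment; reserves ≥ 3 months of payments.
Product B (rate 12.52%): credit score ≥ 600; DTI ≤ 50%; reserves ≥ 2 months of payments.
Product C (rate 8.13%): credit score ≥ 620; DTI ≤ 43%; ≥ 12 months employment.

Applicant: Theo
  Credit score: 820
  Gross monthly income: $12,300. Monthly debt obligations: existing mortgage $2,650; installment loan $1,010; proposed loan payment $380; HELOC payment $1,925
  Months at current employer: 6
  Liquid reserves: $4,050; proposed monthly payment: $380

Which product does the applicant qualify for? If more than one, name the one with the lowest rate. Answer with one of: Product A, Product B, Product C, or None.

Product B

Total debts = (2,650 + 1,010 + 380 + 1,925) = 5,965; DTI = 5,965/12,300 = 48.5%.
Reserves = 4,050/380 = 10.7 months.
Product A: score 820 ≥ 620; DTI 48.5% ≤ 50%; employment 6 < 24 mo; reserves 10.7 ≥ 3 mo → does not qualify.
Product B: score 820 ≥ 600; DTI 48.5% ≤ 50%; reserves 10.7 ≥ 2 mo → qualifies.
Product C: score 820 ≥ 620; DTI 48.5% > 43%; employment 6 < 12 mo → does not qualify.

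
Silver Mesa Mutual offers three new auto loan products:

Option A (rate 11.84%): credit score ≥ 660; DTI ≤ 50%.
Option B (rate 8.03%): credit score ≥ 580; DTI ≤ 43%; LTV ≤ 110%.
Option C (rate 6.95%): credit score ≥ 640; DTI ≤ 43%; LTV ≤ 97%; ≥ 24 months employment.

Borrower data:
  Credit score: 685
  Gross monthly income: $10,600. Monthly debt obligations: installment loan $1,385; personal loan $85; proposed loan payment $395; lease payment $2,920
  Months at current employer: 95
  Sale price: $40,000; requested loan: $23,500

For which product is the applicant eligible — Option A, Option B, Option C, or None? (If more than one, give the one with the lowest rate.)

Total debts = (1,385 + 85 + 395 + 2,920) = 4,785; DTI = 4,785/10,600 = 45.1%.
LTV = 23,500/40,000 = 58.8%.
Option A: score 685 ≥ 660; DTI 45.1% ≤ 50% → qualifies.
Option B: score 685 ≥ 580; DTI 45.1% > 43%; LTV 58.8% ≤ 110% → does not qualify.
Option C: score 685 ≥ 640; DTI 45.1% > 43%; LTV 58.8% ≤ 97%; employment 95 ≥ 24 mo → does not qualify.

Option A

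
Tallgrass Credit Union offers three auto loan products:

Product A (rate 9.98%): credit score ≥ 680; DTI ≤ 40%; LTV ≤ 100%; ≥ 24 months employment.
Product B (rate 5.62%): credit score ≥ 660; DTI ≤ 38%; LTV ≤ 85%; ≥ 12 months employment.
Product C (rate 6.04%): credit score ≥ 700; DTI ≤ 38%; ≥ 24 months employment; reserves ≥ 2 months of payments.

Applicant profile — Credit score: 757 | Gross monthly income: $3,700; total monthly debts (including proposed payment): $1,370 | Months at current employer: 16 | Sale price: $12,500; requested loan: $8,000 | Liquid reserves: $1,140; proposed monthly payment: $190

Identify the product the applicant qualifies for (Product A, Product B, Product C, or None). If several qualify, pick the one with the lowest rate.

Product B

DTI = 1,370/3,700 = 37%.
LTV = 8,000/12,500 = 64%.
Reserves = 1,140/190 = 6.0 months.
Product A: score 757 ≥ 680; DTI 37% ≤ 40%; LTV 64% ≤ 100%; employment 16 < 24 mo → does not qualify.
Product B: score 757 ≥ 660; DTI 37% ≤ 38%; LTV 64% ≤ 85%; employment 16 ≥ 12 mo → qualifies.
Product C: score 757 ≥ 700; DTI 37% ≤ 38%; employment 16 < 24 mo; reserves 6.0 ≥ 2 mo → does not qualify.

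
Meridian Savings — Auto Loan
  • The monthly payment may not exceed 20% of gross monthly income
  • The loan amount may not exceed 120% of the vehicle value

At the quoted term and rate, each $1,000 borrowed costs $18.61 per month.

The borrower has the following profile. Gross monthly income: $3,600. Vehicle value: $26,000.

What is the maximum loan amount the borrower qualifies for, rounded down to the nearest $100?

Payment cap: 20% × $3,600 = $720/month.
At $18.61 per $1,000, that supports 720/18.61 × 1,000 ≈ $38,688 → $38,600.
LTV cap: 120% × $26,000 = $31,200 → $31,200.
Binding constraint: loan-to-value.

$31,200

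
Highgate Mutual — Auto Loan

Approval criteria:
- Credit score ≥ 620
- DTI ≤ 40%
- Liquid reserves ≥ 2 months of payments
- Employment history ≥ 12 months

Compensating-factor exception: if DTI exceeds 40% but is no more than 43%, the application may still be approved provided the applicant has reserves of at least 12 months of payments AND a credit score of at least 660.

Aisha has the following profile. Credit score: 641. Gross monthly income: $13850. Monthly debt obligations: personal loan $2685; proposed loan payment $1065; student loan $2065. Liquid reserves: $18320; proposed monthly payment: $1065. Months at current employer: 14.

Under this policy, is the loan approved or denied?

Credit score 641 ≥ 620 (meets base)
Total debts = (2,685 + 1,065 + 2,065) = 5,815. DTI: 5,815 ÷ 13,850 = 42%, over the 40% base limit.
Reserves: 18,320 ÷ 1,065 = 17.2 months (meets 2-month minimum)
Employment 14 ≥ 12 months
DTI 42% is within the 40%–43% exception band; checking compensating factors.
Override check — reserves: 17.2 mo (ok); score: 641 (below 660).
Compensating-factor requirement not fully met.

Denied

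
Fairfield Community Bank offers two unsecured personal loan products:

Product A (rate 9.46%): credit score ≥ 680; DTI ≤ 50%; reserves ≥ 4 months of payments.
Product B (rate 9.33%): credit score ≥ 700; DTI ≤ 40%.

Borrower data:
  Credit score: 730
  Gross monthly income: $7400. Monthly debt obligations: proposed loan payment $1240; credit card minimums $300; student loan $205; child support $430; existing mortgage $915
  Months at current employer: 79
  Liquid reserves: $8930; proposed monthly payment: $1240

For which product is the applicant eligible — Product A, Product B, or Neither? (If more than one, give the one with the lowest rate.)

Total debts = (1,240 + 300 + 205 + 430 + 915) = 3,090; DTI = 3,090/7,400 = 41.8%.
Reserves = 8,930/1,240 = 7.2 months.
Product A: score 730 ≥ 680; DTI 41.8% ≤ 50%; reserves 7.2 ≥ 4 mo → qualifies.
Product B: score 730 ≥ 700; DTI 41.8% > 40% → does not qualify.

Product A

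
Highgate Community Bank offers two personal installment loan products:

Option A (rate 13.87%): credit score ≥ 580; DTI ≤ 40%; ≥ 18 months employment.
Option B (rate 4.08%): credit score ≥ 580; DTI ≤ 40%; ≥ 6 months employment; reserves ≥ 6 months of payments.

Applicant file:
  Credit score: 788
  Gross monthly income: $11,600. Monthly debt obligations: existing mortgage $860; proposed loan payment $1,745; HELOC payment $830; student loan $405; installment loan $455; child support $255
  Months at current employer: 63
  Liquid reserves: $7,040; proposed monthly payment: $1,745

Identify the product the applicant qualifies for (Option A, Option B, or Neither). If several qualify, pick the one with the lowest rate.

Total debts = (860 + 1,745 + 830 + 405 + 455 + 255) = 4,550; DTI = 4,550/11,600 = 39.2%.
Reserves = 7,040/1,745 = 4.0 months.
Option A: score 788 ≥ 580; DTI 39.2% ≤ 40%; employment 63 ≥ 18 mo → qualifies.
Option B: score 788 ≥ 580; DTI 39.2% ≤ 40%; employment 63 ≥ 6 mo; reserves 4.0 < 6 mo → does not qualify.

Option A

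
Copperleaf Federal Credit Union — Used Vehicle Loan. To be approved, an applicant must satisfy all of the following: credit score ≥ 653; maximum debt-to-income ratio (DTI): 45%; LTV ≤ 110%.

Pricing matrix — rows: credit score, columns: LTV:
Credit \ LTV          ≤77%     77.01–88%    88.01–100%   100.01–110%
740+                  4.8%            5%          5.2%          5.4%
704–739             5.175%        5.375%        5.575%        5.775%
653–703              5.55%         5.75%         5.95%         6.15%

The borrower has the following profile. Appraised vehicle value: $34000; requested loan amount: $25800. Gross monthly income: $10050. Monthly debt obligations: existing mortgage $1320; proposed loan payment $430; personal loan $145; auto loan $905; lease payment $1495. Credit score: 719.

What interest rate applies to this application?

Credit score 719 ≥ 653; Total monthly debts = (1,320 + 430 + 145 + 905 + 1,495) = 4,295. Debt-to-income = 4,295/10,050 = 42.7% — meets 45% limit
LTV: 25,800 ÷ 34,000 = 75.9%, within 110% cap
Row: 719 falls in 704–739. Column: 75.9% falls in ≤77%. Rate = 5.175%.

5.175%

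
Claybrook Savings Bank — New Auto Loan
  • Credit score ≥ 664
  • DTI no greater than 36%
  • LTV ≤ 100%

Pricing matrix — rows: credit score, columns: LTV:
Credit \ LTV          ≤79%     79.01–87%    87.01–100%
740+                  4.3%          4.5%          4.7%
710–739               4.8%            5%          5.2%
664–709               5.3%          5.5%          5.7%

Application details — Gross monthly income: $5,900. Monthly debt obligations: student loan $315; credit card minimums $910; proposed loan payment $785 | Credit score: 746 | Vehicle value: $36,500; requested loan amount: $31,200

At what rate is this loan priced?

Credit score 746 ≥ 664; Total monthly debts = (315 + 910 + 785) = 2,010. Debt-to-income = 2,010/5,900 = 34.1% — meets 36% limit
LTV: 31,200 ÷ 36,500 = 85.5%, within 100% cap
Credit 746 → row 740+; LTV 85.5% → column 79.01–87%. Grid cell → 4.5%.

4.5%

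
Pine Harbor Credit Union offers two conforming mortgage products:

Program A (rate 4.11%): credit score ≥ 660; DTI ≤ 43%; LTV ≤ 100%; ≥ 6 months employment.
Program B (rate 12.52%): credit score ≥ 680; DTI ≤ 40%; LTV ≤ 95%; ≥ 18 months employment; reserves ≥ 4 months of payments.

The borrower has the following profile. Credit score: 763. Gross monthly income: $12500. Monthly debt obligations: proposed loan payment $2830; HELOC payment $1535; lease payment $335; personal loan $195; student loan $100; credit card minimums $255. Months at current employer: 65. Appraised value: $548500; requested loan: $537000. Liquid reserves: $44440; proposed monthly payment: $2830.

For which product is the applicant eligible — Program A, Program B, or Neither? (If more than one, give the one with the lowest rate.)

Program A

Total debts = (2,830 + 1,535 + 335 + 195 + 100 + 255) = 5,250; DTI = 5,250/12,500 = 42%.
LTV = 537,000/548,500 = 97.9%.
Reserves = 44,440/2,830 = 15.7 months.
Program A: score 763 ≥ 660; DTI 42% ≤ 43%; LTV 97.9% ≤ 100%; employment 65 ≥ 6 mo → qualifies.
Program B: score 763 ≥ 680; DTI 42% > 40%; LTV 97.9% > 95%; employment 65 ≥ 18 mo; reserves 15.7 ≥ 4 mo → does not qualify.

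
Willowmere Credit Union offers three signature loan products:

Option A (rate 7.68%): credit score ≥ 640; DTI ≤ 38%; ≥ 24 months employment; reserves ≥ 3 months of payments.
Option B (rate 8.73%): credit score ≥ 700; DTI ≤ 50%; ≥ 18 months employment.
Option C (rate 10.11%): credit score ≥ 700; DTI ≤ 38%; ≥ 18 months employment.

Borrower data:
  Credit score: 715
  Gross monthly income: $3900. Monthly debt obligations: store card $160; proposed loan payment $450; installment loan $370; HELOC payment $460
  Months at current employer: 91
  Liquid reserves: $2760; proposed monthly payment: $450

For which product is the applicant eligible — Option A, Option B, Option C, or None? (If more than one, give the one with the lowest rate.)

Total debts = (160 + 450 + 370 + 460) = 1,440; DTI = 1,440/3,900 = 36.9%.
Reserves = 2,760/450 = 6.1 months.
Option A: score 715 ≥ 640; DTI 36.9% ≤ 38%; employment 91 ≥ 24 mo; reserves 6.1 ≥ 3 mo → qualifies.
Option B: score 715 ≥ 700; DTI 36.9% ≤ 50%; employment 91 ≥ 18 mo → qualifies.
Option C: score 715 ≥ 700; DTI 36.9% ≤ 38%; employment 91 ≥ 18 mo → qualifies.
Qualifying: Option A, Option B, Option C. Lowest rate is 7.68% → Option A.

Option A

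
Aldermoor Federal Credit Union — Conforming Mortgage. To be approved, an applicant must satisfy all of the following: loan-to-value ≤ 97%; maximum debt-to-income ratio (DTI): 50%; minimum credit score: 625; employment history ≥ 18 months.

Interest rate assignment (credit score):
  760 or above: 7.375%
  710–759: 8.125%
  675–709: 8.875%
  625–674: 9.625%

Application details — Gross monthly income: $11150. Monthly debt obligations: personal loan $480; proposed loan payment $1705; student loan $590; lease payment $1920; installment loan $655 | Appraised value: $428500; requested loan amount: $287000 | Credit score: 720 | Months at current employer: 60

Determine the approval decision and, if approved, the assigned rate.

Credit score 720 ≥ 625 (meets minimum)
Employment 60 ≥ 18 months
Total monthly debts = (480 + 1,705 + 590 + 1,920 + 655) = 5,350. Debt-to-income = 5,350/11,150 = 48% — meets 50% limit
Loan-to-value = 287,000/428,500 = 67% — pass (97% max)
All requirements met. Score 720 falls in the 710–759 tier → 8.125%.

Approved at 8.125%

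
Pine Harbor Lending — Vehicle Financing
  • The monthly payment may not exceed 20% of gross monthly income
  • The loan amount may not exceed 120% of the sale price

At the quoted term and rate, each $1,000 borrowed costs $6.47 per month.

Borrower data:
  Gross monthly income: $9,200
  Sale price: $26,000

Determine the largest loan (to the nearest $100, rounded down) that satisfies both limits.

Payment cap: 20% × $9,200 = $1,840/month.
At $6.47 per $1,000, that supports 1,840/6.47 × 1,000 ≈ $284,389 → $284,300.
LTV cap: 120% × $26,000 = $31,200 → $31,200.
Binding constraint: loan-to-value.

$31,200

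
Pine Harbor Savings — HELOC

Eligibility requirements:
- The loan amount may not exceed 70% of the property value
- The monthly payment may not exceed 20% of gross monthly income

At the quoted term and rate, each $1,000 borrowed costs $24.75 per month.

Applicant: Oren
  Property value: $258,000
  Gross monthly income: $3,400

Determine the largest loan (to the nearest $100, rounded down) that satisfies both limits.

$27,400

Payment cap: 20% × $3,400 = $680/month.
At $24.75 per $1,000, that supports 680/24.75 × 1,000 ≈ $27,474 → $27,400.
LTV cap: 70% × $258,000 = $180,600 → $180,600.
Binding constraint: payment-to-income.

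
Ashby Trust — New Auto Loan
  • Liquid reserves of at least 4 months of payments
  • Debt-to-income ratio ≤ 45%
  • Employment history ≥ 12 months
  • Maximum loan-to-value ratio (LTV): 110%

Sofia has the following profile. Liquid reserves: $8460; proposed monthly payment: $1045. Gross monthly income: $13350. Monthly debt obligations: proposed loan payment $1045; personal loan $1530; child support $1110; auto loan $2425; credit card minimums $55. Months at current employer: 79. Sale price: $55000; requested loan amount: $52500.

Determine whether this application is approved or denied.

Reserves = 8,460/1,045 = 8.1 months ≥ 4
Total monthly debts = (1,045 + 1,530 + 1,110 + 2,425 + 55) = 6,165. DTI: 6,165 ÷ 13,350 = 46.2%, exceeds the 45% cap
Employment 79 ≥ 12 months
LTV: 52,500 ÷ 55,000 = 95.5%, within 110% cap
Fails on DTI.

Denied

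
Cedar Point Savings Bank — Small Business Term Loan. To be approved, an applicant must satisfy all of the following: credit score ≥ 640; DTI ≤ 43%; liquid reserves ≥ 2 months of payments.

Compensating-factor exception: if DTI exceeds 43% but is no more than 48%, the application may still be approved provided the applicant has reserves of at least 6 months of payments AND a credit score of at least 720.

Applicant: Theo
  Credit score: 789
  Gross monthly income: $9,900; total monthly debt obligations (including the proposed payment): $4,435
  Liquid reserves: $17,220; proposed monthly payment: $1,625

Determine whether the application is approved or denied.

Approved

Credit score 789 ≥ 640 (meets base)
DTI = 4,435/9,900 = 44.8% > 43% — standard DTI limit exceeded.
Liquid reserves cover 17,220/1,625 = 10.6 months — ≥ 2 required
44.8% falls in the override range (43%–48%), so the compensating-factor test applies.
Override check — reserves: 10.6 mo (ok); score: 789 (ok).
Both compensating conditions met → exception applies.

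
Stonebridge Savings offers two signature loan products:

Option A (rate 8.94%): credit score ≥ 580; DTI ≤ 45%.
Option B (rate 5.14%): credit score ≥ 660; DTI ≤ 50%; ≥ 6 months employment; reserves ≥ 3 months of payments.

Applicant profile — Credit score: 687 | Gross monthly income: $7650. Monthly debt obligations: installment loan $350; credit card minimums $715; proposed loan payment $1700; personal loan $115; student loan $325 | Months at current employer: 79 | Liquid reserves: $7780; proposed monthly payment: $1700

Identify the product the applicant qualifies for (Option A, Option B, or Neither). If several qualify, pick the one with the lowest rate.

Total debts = (350 + 715 + 1,700 + 115 + 325) = 3,205; DTI = 3,205/7,650 = 41.9%.
Reserves = 7,780/1,700 = 4.6 months.
Option A: score 687 ≥ 580; DTI 41.9% ≤ 45% → qualifies.
Option B: score 687 ≥ 660; DTI 41.9% ≤ 50%; employment 79 ≥ 6 mo; reserves 4.6 ≥ 3 mo → qualifies.
Qualifying: Option A, Option B. Lowest rate is 5.14% → Option B.

Option B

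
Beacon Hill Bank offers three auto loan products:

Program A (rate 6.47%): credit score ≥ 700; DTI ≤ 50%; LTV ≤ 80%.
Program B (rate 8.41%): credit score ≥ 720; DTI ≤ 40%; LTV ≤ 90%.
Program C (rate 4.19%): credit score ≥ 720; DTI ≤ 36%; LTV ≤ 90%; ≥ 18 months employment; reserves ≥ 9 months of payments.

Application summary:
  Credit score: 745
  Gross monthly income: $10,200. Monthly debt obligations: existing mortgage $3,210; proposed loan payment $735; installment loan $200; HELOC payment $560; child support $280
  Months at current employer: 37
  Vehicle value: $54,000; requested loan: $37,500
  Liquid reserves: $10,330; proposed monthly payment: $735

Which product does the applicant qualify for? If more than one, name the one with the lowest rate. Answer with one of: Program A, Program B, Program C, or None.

Total debts = (3,210 + 735 + 200 + 560 + 280) = 4,985; DTI = 4,985/10,200 = 48.9%.
LTV = 37,500/54,000 = 69.4%.
Reserves = 10,330/735 = 14.1 months.
Program A: score 745 ≥ 700; DTI 48.9% ≤ 50%; LTV 69.4% ≤ 80% → qualifies.
Program B: score 745 ≥ 720; DTI 48.9% > 40%; LTV 69.4% ≤ 90% → does not qualify.
Program C: score 745 ≥ 720; DTI 48.9% > 36%; LTV 69.4% ≤ 90%; employment 37 ≥ 18 mo; reserves 14.1 ≥ 9 mo → does not qualify.

Program A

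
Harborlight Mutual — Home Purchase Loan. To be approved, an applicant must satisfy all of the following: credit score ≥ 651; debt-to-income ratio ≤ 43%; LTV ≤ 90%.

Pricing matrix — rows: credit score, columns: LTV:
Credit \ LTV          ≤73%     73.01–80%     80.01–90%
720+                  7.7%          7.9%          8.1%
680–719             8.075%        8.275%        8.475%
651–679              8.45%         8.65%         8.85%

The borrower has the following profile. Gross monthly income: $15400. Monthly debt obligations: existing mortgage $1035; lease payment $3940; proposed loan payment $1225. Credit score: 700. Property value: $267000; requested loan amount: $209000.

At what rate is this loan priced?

Credit score 700 ≥ 651; Total monthly debts = (1,035 + 3,940 + 1,225) = 6,200. Debt-to-income = 6,200/15,400 = 40.3% — meets 43% limit
LTV: 209,000 ÷ 267,000 = 78.3%, within 90% cap
Score 700 is in the 680–719 band; LTV 78.3% is in the 73.01–80% band → 8.275%.

8.275%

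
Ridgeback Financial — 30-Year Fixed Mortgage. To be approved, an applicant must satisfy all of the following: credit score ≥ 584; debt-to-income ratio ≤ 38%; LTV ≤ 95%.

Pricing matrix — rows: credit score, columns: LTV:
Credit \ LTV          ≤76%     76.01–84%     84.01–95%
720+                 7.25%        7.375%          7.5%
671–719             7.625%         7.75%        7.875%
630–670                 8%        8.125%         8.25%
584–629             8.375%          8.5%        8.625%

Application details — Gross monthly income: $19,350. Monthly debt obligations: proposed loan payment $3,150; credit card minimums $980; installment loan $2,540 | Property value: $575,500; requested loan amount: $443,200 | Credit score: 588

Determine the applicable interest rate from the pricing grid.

8.5%

Credit score 588 ≥ 584; Total monthly debts = (3,150 + 980 + 2,540) = 6,670. DTI: 6,670 ÷ 19,350 = 34.5%, within the 38% cap
LTV = 443,200/575,500 = 77% ≤ 95%
Row: 588 falls in 584–629. Column: 77% falls in 76.01–84%. Rate = 8.5%.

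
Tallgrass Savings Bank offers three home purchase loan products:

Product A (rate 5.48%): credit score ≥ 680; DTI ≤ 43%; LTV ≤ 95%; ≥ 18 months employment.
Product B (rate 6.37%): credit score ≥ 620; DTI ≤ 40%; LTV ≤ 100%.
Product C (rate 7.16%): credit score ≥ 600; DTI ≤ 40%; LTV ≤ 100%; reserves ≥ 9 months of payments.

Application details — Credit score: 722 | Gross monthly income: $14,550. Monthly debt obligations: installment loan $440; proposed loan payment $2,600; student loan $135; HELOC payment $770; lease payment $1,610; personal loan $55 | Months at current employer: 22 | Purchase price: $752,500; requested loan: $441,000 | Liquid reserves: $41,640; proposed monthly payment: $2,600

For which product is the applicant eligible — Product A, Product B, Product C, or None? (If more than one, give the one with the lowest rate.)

Total debts = (440 + 2,600 + 135 + 770 + 1,610 + 55) = 5,610; DTI = 5,610/14,550 = 38.6%.
LTV = 441,000/752,500 = 58.6%.
Reserves = 41,640/2,600 = 16.0 months.
Product A: score 722 ≥ 680; DTI 38.6% ≤ 43%; LTV 58.6% ≤ 95%; employment 22 ≥ 18 mo → qualifies.
Product B: score 722 ≥ 620; DTI 38.6% ≤ 40%; LTV 58.6% ≤ 100% → qualifies.
Product C: score 722 ≥ 600; DTI 38.6% ≤ 40%; LTV 58.6% ≤ 100%; reserves 16.0 ≥ 9 mo → qualifies.
Qualifying: Product A, Product B, Product C. Lowest rate is 5.48% → Product A.

Product A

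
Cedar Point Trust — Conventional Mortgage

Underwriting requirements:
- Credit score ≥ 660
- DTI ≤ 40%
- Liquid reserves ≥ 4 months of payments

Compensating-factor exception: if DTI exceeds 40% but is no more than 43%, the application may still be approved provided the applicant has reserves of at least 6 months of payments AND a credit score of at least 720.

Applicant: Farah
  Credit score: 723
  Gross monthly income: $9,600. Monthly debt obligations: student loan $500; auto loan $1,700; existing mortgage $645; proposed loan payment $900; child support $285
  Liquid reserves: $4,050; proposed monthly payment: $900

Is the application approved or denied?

Credit score 723 ≥ 660 (meets base)
Total debts = (500 + 1,700 + 645 + 900 + 285) = 4,030. DTI: 4,030 ÷ 9,600 = 42%, over the 40% base limit.
Reserves: 4,050 ÷ 900 = 4.5 months (meets 4-month minimum)
42% falls in the override range (40%–43%), so the compensating-factor test applies.
Override check — reserves: 4.5 mo (short of 6); score: 723 (ok).
Compensating-factor requirement not fully met.

Denied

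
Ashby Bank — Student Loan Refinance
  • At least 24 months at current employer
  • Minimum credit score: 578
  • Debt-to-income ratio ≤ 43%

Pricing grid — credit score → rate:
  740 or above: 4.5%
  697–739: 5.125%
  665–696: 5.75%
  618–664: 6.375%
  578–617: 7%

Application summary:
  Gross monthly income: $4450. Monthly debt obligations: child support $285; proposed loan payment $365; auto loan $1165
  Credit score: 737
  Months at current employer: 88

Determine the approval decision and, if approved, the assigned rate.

Credit score 737 ≥ 578 (meets minimum)
Total monthly debts = (285 + 365 + 1,165) = 1,815. DTI: 1,815 ÷ 4,450 = 40.8%, within the 43% cap
Employment 88 ≥ 24 months
All requirements met. Score 737 falls in the 697–739 tier → 5.125%.

Approved at 5.125%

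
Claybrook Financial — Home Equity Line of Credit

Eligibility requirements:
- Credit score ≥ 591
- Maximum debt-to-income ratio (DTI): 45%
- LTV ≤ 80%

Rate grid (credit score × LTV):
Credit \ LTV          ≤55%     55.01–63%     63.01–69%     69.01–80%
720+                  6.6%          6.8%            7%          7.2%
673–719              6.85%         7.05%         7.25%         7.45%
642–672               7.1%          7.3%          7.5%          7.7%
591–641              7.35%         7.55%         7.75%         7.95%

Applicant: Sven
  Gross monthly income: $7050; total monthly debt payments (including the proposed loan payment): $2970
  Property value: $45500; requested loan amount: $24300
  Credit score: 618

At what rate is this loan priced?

7.35%

Credit score 618 ≥ 591; Debt-to-income = 2,970/7,050 = 42.1% — meets 45% limit
LTV = 24,300/45,500 = 53.4% ≤ 80%
Score 618 is in the 591–641 band; LTV 53.4% is in the ≤55% band → 7.35%.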